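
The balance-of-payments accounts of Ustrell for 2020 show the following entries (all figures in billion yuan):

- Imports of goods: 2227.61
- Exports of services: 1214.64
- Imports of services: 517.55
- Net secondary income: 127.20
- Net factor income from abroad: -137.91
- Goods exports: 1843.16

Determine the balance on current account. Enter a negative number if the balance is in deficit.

Goods balance = 1843.16 - 2227.61 = -384.45
Services balance = 1214.64 - 517.55 = 697.09
Trade balance (goods + services) = -384.45 + 697.09 = 312.64
Net primary income = -137.91
Net secondary income = 127.20
Current account = 312.64 + (-137.91) + 127.20 = 301.93

301.93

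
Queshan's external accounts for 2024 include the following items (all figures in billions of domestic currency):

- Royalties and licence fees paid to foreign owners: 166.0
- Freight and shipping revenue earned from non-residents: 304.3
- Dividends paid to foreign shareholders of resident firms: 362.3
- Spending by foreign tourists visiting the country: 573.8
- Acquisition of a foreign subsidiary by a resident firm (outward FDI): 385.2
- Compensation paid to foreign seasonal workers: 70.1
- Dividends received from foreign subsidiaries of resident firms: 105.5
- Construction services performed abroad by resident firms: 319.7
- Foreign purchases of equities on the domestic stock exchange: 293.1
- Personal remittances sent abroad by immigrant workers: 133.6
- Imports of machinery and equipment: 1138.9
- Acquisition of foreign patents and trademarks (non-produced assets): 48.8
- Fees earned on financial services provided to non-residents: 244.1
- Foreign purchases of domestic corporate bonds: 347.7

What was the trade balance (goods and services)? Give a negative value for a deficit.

137.0

Goods: -1138.9
Services: 244.1 + 573.8 - 166.0 + 304.3 + 319.7 = 1275.9
Trade balance = -1138.9 + 1275.9 = 137.0
(Excluded from the trade balance — primary income: dividends paid to foreign shareholders of resident firms 362.3, compensation paid to foreign seasonal workers 70.1, dividends received from foreign subsidiaries of resident firms 105.5; financial account: acquisition of a foreign subsidiary by a resident firm (outward FDI) 385.2, foreign purchases of equities on the domestic stock exchange 293.1, foreign purchases of domestic corporate bonds 347.7; secondary income: personal remittances sent abroad by immigrant workers 133.6; capital account: acquisition of foreign patents and trademarks (non-produced assets) 48.8.)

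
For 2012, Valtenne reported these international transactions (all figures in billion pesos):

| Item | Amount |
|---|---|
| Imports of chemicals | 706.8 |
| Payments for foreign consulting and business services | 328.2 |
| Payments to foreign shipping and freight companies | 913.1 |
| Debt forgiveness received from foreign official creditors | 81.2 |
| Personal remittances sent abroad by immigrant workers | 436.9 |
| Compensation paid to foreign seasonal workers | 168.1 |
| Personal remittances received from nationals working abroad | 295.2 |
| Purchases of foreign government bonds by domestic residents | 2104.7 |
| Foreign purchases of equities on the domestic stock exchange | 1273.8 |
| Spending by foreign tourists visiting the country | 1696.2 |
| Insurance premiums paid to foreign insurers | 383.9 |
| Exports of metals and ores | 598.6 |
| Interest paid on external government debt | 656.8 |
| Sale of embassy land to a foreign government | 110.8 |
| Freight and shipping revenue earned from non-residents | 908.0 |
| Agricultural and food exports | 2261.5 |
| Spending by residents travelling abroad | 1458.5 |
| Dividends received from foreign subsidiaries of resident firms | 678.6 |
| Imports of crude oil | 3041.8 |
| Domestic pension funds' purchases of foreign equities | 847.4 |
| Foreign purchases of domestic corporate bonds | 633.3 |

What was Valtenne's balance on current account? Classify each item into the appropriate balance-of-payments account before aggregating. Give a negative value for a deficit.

-1656.0

Goods: 598.6 - 706.8 + 2261.5 - 3041.8 = -888.5
Services: -383.9 - 328.2 - 913.1 + 1696.2 - 1458.5 + 908.0 = -479.5
Primary income: 678.6 - 168.1 - 656.8 = -146.3
Secondary income: -436.9 + 295.2 = -141.7
Current account = (-888.5) + (-479.5) + (-146.3) + (-141.7) = -1656.0
(Excluded from the current account — capital account: debt forgiveness received from foreign official creditors 81.2, sale of embassy land to a foreign government 110.8; financial account: purchases of foreign government bonds by domestic residents 2104.7, foreign purchases of equities on the domestic stock exchange 1273.8, domestic pension funds' purchases of foreign equities 847.4, foreign purchases of domestic corporate bonds 633.3.)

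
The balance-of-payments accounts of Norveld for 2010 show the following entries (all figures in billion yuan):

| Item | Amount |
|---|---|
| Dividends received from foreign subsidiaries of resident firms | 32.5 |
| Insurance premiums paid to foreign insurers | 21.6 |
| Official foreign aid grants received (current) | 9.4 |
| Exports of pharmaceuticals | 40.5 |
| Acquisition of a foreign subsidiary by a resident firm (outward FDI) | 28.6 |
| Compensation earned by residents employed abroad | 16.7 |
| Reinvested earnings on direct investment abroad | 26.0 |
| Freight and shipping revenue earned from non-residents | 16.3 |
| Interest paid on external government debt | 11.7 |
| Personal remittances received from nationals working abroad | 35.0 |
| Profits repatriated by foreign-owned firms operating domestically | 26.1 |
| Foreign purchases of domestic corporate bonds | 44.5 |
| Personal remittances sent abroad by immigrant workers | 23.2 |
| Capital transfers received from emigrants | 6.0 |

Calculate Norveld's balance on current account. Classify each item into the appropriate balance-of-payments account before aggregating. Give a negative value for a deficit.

Goods: 40.5
Services: -21.6 + 16.3 = -5.3
Primary income: -26.1 - 11.7 + 16.7 + 32.5 + 26.0 = 37.4
Secondary income: 35.0 + 9.4 - 23.2 = 21.2
Current account = 40.5 + (-5.3) + 37.4 + 21.2 = 93.8
(Excluded from the current account — financial account: acquisition of a foreign subsidiary by a resident firm (outward FDI) 28.6, foreign purchases of domestic corporate bonds 44.5; capital account: capital transfers received from emigrants 6.0.)

93.8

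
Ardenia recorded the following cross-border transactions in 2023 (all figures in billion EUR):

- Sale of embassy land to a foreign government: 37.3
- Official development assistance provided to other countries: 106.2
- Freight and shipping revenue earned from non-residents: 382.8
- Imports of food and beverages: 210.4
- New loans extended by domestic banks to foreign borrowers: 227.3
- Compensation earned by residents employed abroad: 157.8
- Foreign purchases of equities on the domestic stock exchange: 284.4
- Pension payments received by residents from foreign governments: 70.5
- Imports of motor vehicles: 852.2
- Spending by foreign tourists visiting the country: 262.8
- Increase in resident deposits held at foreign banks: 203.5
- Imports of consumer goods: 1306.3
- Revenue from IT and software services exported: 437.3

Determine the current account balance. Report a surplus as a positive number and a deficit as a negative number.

-1163.9

Goods: -852.2 - 1306.3 - 210.4 = -2368.9
Services: 437.3 + 382.8 + 262.8 = 1082.9
Primary income: 157.8
Secondary income: -106.2 + 70.5 = -35.7
Current account = (-2368.9) + 1082.9 + 157.8 + (-35.7) = -1163.9
(Excluded from the current account — capital account: sale of embassy land to a foreign government 37.3; financial account: new loans extended by domestic banks to foreign borrowers 227.3, foreign purchases of equities on the domestic stock exchange 284.4, increase in resident deposits held at foreign banks 203.5.)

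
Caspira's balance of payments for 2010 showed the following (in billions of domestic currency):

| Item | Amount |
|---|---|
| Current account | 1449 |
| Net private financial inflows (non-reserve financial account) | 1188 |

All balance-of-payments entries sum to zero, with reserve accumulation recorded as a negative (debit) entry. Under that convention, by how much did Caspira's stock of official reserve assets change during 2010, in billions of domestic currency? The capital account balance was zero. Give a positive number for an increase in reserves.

2637

Official reserve transactions balance = -(1449 + 1188) = -2637
An accumulation of reserves is recorded as a debit (negative entry), so the change in the stock of reserves is the negative of that balance.
Change in official reserves = -(-2637) = 2637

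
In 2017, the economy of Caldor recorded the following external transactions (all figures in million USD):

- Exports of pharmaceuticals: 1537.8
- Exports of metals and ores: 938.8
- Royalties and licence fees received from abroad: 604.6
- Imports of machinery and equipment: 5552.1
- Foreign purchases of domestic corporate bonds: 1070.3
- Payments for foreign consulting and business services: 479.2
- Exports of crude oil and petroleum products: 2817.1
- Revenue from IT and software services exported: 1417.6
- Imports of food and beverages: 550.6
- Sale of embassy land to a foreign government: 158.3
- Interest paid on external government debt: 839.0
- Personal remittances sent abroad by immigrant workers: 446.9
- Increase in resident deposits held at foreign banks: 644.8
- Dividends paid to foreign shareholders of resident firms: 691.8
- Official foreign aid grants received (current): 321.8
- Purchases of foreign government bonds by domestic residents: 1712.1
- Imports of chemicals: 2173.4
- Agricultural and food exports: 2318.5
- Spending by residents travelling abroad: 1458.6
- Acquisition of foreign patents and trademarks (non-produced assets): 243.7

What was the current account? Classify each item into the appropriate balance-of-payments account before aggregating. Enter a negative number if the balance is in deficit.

-2235.4

Goods: 938.8 + 2817.1 + 1537.8 - 2173.4 + 2318.5 - 5552.1 - 550.6 = -663.9
Services: 1417.6 - 1458.6 - 479.2 + 604.6 = 84.4
Primary income: -691.8 - 839.0 = -1530.8
Secondary income: 321.8 - 446.9 = -125.1
Current account = (-663.9) + 84.4 + (-1530.8) + (-125.1) = -2235.4
(Excluded from the current account — financial account: foreign purchases of domestic corporate bonds 1070.3, increase in resident deposits held at foreign banks 644.8, purchases of foreign government bonds by domestic residents 1712.1; capital account: sale of embassy land to a foreign government 158.3, acquisition of foreign patents and trademarks (non-produced assets) 243.7.)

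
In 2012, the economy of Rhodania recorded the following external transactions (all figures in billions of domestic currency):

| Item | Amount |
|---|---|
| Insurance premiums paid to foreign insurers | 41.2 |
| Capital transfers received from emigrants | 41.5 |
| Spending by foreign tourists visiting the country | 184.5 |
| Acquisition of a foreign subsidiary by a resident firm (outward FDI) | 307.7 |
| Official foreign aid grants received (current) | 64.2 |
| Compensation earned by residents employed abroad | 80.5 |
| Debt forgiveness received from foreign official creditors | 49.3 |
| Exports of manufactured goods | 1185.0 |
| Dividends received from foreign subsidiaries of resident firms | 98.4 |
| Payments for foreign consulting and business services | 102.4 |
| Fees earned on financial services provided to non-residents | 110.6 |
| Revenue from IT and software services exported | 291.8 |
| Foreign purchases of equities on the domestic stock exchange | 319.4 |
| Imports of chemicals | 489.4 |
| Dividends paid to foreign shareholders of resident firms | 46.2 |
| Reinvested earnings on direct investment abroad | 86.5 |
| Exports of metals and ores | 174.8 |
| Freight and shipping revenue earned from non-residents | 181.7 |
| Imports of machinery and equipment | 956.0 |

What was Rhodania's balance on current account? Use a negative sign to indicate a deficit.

Goods: -956.0 + 174.8 + 1185.0 - 489.4 = -85.6
Services: 184.5 + 181.7 - 41.2 + 291.8 - 102.4 + 110.6 = 625.0
Primary income: 86.5 + 98.4 + 80.5 - 46.2 = 219.2
Secondary income: 64.2
Current account = (-85.6) + 625.0 + 219.2 + 64.2 = 822.8
(Excluded from the current account — capital account: capital transfers received from emigrants 41.5, debt forgiveness received from foreign official creditors 49.3; financial account: acquisition of a foreign subsidiary by a resident firm (outward FDI) 307.7, foreign purchases of equities on the domestic stock exchange 319.4.)

822.8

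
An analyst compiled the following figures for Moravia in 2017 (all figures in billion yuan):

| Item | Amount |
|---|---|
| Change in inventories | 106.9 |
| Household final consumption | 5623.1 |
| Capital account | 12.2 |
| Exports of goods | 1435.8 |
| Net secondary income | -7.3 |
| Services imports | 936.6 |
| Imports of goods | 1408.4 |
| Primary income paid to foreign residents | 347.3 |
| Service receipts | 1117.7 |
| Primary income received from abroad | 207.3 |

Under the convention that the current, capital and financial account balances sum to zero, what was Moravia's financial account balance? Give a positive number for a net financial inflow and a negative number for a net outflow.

-73.4

Goods balance = 1435.8 - 1408.4 = 27.4
Services balance = 1117.7 - 936.6 = 181.1
Trade balance (goods + services) = 27.4 + 181.1 = 208.5
Net primary income = 207.3 - 347.3 = -140.0
Net secondary income = -7.3
Current account = 208.5 + (-140.0) + (-7.3) = 61.2
Financial account = -(61.2 + 12.2) = -73.4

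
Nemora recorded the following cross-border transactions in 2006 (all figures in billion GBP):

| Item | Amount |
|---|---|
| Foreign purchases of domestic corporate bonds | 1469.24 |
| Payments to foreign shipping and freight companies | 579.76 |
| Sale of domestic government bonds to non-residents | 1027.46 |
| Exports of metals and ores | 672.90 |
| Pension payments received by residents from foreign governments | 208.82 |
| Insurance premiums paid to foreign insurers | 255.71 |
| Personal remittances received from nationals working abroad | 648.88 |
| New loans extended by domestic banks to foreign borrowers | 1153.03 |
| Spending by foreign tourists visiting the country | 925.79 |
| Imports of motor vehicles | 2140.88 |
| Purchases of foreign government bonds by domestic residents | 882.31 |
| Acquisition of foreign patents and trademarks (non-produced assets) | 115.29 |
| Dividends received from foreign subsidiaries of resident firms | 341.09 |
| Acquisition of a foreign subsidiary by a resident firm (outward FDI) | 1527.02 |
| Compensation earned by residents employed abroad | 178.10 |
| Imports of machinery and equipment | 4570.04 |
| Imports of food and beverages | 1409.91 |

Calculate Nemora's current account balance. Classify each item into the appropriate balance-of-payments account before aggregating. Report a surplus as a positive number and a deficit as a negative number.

Goods: 672.90 - 1409.91 - 2140.88 - 4570.04 = -7447.93
Services: -579.76 + 925.79 - 255.71 = 90.32
Primary income: 341.09 + 178.10 = 519.19
Secondary income: 648.88 + 208.82 = 857.70
Current account = (-7447.93) + 90.32 + 519.19 + 857.70 = -5980.72
(Excluded from the current account — financial account: foreign purchases of domestic corporate bonds 1469.24, sale of domestic government bonds to non-residents 1027.46, new loans extended by domestic banks to foreign borrowers 1153.03, purchases of foreign government bonds by domestic residents 882.31, acquisition of a foreign subsidiary by a resident firm (outward FDI) 1527.02; capital account: acquisition of foreign patents and trademarks (non-produced assets) 115.29.)

-5980.72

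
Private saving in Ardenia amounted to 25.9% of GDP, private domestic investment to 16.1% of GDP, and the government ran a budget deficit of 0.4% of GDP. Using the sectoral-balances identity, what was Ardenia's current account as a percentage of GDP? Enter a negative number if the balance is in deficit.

By the sectoral-balances identity, CA = (S_private - I) + (T - G).
Private balance = 25.9 - 16.1 = 9.8
Government balance (T - G) = -0.4
CA = 9.8 + (-0.4) = 9.4

9.4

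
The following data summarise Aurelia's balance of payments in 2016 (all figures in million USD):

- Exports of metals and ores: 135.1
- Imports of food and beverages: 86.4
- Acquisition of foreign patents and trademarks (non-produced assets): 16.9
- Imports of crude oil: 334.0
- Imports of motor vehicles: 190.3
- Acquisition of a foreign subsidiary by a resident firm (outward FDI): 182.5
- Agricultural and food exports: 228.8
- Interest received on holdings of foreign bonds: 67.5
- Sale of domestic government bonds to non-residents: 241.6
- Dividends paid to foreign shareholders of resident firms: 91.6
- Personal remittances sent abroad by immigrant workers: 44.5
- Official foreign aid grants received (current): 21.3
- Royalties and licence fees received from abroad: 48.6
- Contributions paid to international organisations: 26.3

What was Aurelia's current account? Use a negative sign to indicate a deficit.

-271.8

Goods: -334.0 - 86.4 - 190.3 + 228.8 + 135.1 = -246.8
Services: 48.6
Primary income: -91.6 + 67.5 = -24.1
Secondary income: -26.3 - 44.5 + 21.3 = -49.5
Current account = (-246.8) + 48.6 + (-24.1) + (-49.5) = -271.8
(Excluded from the current account — capital account: acquisition of foreign patents and trademarks (non-produced assets) 16.9; financial account: acquisition of a foreign subsidiary by a resident firm (outward FDI) 182.5, sale of domestic government bonds to non-residents 241.6.)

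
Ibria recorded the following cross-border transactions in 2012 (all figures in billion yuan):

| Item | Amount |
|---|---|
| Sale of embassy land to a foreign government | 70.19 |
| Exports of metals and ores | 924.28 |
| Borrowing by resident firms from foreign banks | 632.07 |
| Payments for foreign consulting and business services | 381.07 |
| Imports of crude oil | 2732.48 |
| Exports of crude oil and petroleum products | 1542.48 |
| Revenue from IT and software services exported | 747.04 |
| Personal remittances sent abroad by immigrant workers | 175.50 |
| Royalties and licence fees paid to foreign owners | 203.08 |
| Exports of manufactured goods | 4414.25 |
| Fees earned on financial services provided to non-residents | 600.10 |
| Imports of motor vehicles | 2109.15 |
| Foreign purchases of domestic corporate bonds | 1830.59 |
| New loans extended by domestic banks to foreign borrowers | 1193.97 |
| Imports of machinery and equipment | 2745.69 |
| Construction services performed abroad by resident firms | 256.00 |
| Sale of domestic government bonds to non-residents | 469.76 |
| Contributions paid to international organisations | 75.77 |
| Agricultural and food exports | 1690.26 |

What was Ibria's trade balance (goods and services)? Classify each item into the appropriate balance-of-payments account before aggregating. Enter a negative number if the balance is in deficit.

2002.94

Goods: -2745.69 + 4414.25 + 1542.48 + 924.28 - 2732.48 - 2109.15 + 1690.26 = 983.95
Services: -203.08 - 381.07 + 600.10 + 747.04 + 256.00 = 1018.99
Trade balance = 983.95 + 1018.99 = 2002.94
(Excluded from the trade balance — capital account: sale of embassy land to a foreign government 70.19; financial account: borrowing by resident firms from foreign banks 632.07, foreign purchases of domestic corporate bonds 1830.59, new loans extended by domestic banks to foreign borrowers 1193.97, sale of domestic government bonds to non-residents 469.76; secondary income: personal remittances sent abroad by immigrant workers 175.50, contributions paid to international organisations 75.77.)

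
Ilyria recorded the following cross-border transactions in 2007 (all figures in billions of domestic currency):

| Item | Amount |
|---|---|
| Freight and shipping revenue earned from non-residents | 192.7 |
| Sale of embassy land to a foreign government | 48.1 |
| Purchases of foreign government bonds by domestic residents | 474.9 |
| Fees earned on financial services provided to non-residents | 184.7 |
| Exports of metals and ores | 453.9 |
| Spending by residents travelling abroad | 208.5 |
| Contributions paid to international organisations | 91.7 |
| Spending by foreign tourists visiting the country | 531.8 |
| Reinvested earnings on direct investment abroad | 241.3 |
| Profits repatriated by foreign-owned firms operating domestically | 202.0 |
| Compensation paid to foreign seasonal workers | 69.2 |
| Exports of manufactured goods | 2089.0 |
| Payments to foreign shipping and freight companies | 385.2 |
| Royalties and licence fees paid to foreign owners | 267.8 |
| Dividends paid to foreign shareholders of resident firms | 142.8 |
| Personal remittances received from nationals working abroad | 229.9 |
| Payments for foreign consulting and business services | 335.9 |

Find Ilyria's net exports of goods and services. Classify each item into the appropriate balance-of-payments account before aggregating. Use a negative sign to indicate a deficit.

Goods: 453.9 + 2089.0 = 2542.9
Services: -267.8 - 335.9 - 208.5 - 385.2 + 192.7 + 184.7 + 531.8 = -288.2
Trade balance = 2542.9 + (-288.2) = 2254.7
(Excluded from the trade balance — capital account: sale of embassy land to a foreign government 48.1; financial account: purchases of foreign government bonds by domestic residents 474.9; secondary income: contributions paid to international organisations 91.7, personal remittances received from nationals working abroad 229.9; primary income: reinvested earnings on direct investment abroad 241.3, profits repatriated by foreign-owned firms operating domestically 202.0, compensation paid to foreign seasonal workers 69.2, dividends paid to foreign shareholders of resident firms 142.8.)

2254.7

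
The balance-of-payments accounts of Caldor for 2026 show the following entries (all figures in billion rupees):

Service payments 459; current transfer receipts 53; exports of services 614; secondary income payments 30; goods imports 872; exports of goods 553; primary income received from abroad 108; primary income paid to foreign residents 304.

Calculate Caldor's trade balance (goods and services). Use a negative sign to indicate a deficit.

Goods balance = 553 - 872 = -319
Services balance = 614 - 459 = 155
Trade balance (goods + services) = -319 + 155 = -164

-164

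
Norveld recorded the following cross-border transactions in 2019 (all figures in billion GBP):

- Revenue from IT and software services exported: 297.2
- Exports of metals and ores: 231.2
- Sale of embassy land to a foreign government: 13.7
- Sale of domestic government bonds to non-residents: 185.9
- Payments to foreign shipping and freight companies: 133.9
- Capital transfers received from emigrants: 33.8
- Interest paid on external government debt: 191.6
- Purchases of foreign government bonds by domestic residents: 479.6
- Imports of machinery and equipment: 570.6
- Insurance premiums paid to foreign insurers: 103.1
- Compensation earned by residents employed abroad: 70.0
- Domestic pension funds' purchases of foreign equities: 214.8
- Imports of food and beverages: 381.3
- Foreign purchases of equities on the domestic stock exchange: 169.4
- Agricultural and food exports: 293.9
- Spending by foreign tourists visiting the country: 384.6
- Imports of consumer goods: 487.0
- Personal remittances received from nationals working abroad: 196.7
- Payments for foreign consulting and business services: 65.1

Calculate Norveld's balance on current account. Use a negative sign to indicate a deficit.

-459.0

Goods: 293.9 - 570.6 - 487.0 - 381.3 + 231.2 = -913.8
Services: -103.1 - 133.9 + 297.2 - 65.1 + 384.6 = 379.7
Primary income: 70.0 - 191.6 = -121.6
Secondary income: 196.7
Current account = (-913.8) + 379.7 + (-121.6) + 196.7 = -459.0
(Excluded from the current account — capital account: sale of embassy land to a foreign government 13.7, capital transfers received from emigrants 33.8; financial account: sale of domestic government bonds to non-residents 185.9, purchases of foreign government bonds by domestic residents 479.6, domestic pension funds' purchases of foreign equities 214.8, foreign purchases of equities on the domestic stock exchange 169.4.)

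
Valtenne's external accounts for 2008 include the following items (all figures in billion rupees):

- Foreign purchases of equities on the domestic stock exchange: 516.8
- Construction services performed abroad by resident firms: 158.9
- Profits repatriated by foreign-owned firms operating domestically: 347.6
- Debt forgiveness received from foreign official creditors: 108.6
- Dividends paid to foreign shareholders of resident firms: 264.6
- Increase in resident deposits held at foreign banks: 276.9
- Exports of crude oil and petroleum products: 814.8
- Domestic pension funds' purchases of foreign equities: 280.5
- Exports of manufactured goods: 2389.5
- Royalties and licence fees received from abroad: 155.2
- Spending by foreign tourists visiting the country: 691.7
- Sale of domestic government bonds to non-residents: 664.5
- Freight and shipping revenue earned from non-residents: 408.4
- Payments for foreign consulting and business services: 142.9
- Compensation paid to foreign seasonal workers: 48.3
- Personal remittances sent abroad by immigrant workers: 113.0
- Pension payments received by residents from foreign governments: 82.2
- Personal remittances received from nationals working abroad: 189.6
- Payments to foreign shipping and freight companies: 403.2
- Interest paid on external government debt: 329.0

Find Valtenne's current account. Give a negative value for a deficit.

3241.7

Goods: 2389.5 + 814.8 = 3204.3
Services: 155.2 + 158.9 - 403.2 - 142.9 + 408.4 + 691.7 = 868.1
Primary income: -329.0 - 48.3 - 264.6 - 347.6 = -989.5
Secondary income: 189.6 + 82.2 - 113.0 = 158.8
Current account = 3204.3 + 868.1 + (-989.5) + 158.8 = 3241.7
(Excluded from the current account — financial account: foreign purchases of equities on the domestic stock exchange 516.8, increase in resident deposits held at foreign banks 276.9, domestic pension funds' purchases of foreign equities 280.5, sale of domestic government bonds to non-residents 664.5; capital account: debt forgiveness received from foreign official creditors 108.6.)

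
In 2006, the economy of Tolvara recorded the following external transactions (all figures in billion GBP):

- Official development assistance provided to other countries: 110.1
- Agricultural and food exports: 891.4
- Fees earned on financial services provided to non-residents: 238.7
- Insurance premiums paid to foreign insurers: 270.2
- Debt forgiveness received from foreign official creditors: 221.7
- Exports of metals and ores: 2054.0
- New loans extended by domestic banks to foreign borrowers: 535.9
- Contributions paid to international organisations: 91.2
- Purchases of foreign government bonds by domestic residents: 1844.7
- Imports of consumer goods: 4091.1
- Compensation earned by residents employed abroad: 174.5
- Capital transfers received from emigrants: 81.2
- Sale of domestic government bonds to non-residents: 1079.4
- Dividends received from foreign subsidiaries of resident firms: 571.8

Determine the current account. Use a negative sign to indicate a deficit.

-632.2

Goods: 891.4 + 2054.0 - 4091.1 = -1145.7
Services: -270.2 + 238.7 = -31.5
Primary income: 174.5 + 571.8 = 746.3
Secondary income: -110.1 - 91.2 = -201.3
Current account = (-1145.7) + (-31.5) + 746.3 + (-201.3) = -632.2
(Excluded from the current account — capital account: debt forgiveness received from foreign official creditors 221.7, capital transfers received from emigrants 81.2; financial account: new loans extended by domestic banks to foreign borrowers 535.9, purchases of foreign government bonds by domestic residents 1844.7, sale of domestic government bonds to non-residents 1079.4.)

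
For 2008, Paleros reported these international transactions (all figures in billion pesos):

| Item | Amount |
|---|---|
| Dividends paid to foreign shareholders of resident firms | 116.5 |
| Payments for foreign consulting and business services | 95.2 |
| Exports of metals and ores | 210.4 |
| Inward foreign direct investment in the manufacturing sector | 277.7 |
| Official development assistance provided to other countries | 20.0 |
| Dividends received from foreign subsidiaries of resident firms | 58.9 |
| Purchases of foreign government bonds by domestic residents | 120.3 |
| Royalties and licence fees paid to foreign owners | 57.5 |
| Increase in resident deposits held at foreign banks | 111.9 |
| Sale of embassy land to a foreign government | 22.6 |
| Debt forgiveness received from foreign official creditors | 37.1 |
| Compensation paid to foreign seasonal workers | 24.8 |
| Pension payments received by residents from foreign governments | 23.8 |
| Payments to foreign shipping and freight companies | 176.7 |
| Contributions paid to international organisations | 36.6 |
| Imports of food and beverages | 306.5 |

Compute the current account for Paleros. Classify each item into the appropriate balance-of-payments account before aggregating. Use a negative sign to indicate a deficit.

Goods: -306.5 + 210.4 = -96.1
Services: -176.7 - 95.2 - 57.5 = -329.4
Primary income: 58.9 - 24.8 - 116.5 = -82.4
Secondary income: -36.6 - 20.0 + 23.8 = -32.8
Current account = (-96.1) + (-329.4) + (-82.4) + (-32.8) = -540.7
(Excluded from the current account — financial account: inward foreign direct investment in the manufacturing sector 277.7, purchases of foreign government bonds by domestic residents 120.3, increase in resident deposits held at foreign banks 111.9; capital account: sale of embassy land to a foreign government 22.6, debt forgiveness received from foreign official creditors 37.1.)

-540.7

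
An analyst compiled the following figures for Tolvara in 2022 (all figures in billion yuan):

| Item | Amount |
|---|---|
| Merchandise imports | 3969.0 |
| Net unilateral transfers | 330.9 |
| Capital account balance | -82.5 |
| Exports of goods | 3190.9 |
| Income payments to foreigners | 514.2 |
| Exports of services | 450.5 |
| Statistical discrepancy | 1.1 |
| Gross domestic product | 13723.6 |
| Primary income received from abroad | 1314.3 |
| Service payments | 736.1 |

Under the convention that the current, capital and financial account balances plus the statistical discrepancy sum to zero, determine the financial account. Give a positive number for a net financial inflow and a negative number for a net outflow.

Goods balance = 3190.9 - 3969.0 = -778.1
Services balance = 450.5 - 736.1 = -285.6
Trade balance (goods + services) = -778.1 + (-285.6) = -1063.7
Net primary income = 1314.3 - 514.2 = 800.1
Net secondary income = 330.9
Current account = -1063.7 + 800.1 + 330.9 = 67.3
Financial account = -(67.3 + (-82.5) + 1.1) = 14.1

14.1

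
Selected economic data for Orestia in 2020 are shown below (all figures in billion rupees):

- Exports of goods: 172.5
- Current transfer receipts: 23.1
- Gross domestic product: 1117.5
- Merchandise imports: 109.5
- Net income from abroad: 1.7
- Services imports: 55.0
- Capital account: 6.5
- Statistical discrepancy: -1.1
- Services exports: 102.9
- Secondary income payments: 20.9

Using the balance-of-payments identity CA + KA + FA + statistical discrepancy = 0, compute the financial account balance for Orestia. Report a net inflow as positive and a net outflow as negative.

-120.2

Goods balance = 172.5 - 109.5 = 63.0
Services balance = 102.9 - 55.0 = 47.9
Trade balance (goods + services) = 63.0 + 47.9 = 110.9
Net primary income = 1.7
Net secondary income = 23.1 - 20.9 = 2.2
Current account = 110.9 + 1.7 + 2.2 = 114.8
Financial account = -(114.8 + 6.5 + (-1.1)) = -120.2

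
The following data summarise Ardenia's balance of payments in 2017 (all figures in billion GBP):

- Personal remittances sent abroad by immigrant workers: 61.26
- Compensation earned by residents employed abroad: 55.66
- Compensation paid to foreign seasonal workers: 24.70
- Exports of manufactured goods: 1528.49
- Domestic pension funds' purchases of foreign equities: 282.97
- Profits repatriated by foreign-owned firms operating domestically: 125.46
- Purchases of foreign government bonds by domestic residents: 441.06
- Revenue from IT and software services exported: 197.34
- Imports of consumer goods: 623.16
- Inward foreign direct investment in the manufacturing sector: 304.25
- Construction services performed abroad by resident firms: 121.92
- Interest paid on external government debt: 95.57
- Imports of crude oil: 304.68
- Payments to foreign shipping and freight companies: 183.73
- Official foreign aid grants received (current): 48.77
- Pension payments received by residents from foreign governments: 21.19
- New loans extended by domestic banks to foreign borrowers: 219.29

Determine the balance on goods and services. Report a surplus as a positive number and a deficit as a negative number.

Goods: -304.68 - 623.16 + 1528.49 = 600.65
Services: 197.34 - 183.73 + 121.92 = 135.53
Trade balance = 600.65 + 135.53 = 736.18
(Excluded from the trade balance — secondary income: personal remittances sent abroad by immigrant workers 61.26, official foreign aid grants received (current) 48.77, pension payments received by residents from foreign governments 21.19; primary income: compensation earned by residents employed abroad 55.66, compensation paid to foreign seasonal workers 24.70, profits repatriated by foreign-owned firms operating domestically 125.46, interest paid on external government debt 95.57; financial account: domestic pension funds' purchases of foreign equities 282.97, purchases of foreign government bonds by domestic residents 441.06, inward foreign direct investment in the manufacturing sector 304.25, new loans extended by domestic banks to foreign borrowers 219.29.)

736.18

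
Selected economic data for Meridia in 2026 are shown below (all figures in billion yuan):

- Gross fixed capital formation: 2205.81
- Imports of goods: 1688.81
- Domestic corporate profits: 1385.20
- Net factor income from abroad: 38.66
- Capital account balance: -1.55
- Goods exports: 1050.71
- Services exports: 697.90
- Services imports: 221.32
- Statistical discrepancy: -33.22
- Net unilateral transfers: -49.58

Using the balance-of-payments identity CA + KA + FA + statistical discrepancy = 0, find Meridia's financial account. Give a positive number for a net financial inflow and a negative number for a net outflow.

Goods balance = 1050.71 - 1688.81 = -638.10
Services balance = 697.90 - 221.32 = 476.58
Trade balance (goods + services) = -638.10 + 476.58 = -161.52
Net primary income = 38.66
Net secondary income = -49.58
Current account = -161.52 + 38.66 + (-49.58) = -172.44
Financial account = -(-172.44 + (-1.55) + (-33.22)) = 207.21

207.21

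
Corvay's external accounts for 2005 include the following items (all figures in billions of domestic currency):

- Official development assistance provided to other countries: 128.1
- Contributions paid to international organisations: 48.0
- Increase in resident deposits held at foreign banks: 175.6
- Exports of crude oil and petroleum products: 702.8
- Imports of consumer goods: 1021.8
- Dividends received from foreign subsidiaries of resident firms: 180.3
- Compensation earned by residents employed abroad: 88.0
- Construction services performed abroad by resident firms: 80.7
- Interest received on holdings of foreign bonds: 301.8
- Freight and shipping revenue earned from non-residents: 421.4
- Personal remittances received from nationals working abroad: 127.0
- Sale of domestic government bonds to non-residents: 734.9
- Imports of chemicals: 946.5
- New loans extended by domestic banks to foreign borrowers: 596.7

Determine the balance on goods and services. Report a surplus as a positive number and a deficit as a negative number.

Goods: -1021.8 + 702.8 - 946.5 = -1265.5
Services: 421.4 + 80.7 = 502.1
Trade balance = -1265.5 + 502.1 = -763.4
(Excluded from the trade balance — secondary income: official development assistance provided to other countries 128.1, contributions paid to international organisations 48.0, personal remittances received from nationals working abroad 127.0; financial account: increase in resident deposits held at foreign banks 175.6, sale of domestic government bonds to non-residents 734.9, new loans extended by domestic banks to foreign borrowers 596.7; primary income: dividends received from foreign subsidiaries of resident firms 180.3, compensation earned by residents employed abroad 88.0, interest received on holdings of foreign bonds 301.8.)

-763.4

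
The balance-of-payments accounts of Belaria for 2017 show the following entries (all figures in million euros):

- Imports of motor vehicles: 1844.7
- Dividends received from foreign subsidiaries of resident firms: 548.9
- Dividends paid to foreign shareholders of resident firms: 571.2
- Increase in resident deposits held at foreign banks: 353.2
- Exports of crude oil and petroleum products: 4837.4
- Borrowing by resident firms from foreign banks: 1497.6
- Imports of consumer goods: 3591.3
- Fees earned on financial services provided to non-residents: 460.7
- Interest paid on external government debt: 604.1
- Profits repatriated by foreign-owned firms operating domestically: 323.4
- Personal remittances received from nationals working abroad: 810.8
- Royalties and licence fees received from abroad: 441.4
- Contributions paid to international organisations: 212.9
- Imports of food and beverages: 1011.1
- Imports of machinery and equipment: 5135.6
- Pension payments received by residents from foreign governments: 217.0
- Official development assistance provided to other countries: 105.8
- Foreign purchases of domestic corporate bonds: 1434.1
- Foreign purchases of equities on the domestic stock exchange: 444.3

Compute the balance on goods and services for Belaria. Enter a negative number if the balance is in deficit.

-5843.2

Goods: 4837.4 - 5135.6 - 1844.7 - 3591.3 - 1011.1 = -6745.3
Services: 441.4 + 460.7 = 902.1
Trade balance = -6745.3 + 902.1 = -5843.2
(Excluded from the trade balance — primary income: dividends received from foreign subsidiaries of resident firms 548.9, dividends paid to foreign shareholders of resident firms 571.2, interest paid on external government debt 604.1, profits repatriated by foreign-owned firms operating domestically 323.4; financial account: increase in resident deposits held at foreign banks 353.2, borrowing by resident firms from foreign banks 1497.6, foreign purchases of domestic corporate bonds 1434.1, foreign purchases of equities on the domestic stock exchange 444.3; secondary income: personal remittances received from nationals working abroad 810.8, contributions paid to international organisations 212.9, pension payments received by residents from foreign governments 217.0, official development assistance provided to other countries 105.8.)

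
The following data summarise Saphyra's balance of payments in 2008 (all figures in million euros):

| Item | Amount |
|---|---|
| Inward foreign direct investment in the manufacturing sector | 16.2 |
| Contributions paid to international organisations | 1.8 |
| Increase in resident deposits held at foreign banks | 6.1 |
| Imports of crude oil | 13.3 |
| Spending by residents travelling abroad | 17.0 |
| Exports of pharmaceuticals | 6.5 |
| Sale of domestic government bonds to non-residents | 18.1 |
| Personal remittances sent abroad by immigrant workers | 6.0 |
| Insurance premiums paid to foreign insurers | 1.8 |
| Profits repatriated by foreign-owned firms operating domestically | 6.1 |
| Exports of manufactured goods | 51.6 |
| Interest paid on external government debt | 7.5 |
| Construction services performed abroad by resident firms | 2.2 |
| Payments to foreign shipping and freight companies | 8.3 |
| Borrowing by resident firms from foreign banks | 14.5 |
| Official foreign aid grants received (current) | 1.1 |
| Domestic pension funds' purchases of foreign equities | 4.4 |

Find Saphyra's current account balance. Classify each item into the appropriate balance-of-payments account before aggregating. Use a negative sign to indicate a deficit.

Goods: 6.5 - 13.3 + 51.6 = 44.8
Services: 2.2 - 1.8 - 17.0 - 8.3 = -24.9
Primary income: -7.5 - 6.1 = -13.6
Secondary income: -1.8 + 1.1 - 6.0 = -6.7
Current account = 44.8 + (-24.9) + (-13.6) + (-6.7) = -0.4
(Excluded from the current account — financial account: inward foreign direct investment in the manufacturing sector 16.2, increase in resident deposits held at foreign banks 6.1, sale of domestic government bonds to non-residents 18.1, borrowing by resident firms from foreign banks 14.5, domestic pension funds' purchases of foreign equities 4.4.)

-0.4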